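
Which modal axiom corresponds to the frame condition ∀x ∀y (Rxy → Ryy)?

□(□q → q)

A defining formula is □(□q → q) (the T□ axiom).
Suppose □(□q→q) is valid. Take Rxy and set V(q)={w : Ryw}. Then at y, □q holds; since □(□q→q) at x, □q→q at y, so q at y, i.e. Ryy.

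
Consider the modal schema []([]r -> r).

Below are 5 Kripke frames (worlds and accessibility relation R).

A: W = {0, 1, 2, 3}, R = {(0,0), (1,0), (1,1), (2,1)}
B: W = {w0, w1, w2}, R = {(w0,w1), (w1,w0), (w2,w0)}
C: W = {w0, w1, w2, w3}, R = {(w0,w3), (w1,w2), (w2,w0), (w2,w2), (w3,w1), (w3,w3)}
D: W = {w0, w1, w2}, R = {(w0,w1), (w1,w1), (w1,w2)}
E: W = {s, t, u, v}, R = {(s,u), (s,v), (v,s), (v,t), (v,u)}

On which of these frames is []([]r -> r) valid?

Frame correspondent (Sahlqvist): forall x forall y (Rxy -> Ryy) — i.e. shift-reflexivity.
A: holds.
B: fails — Rw0w1 but not Rw1w1.
C: fails — Rw3w1 but not Rw1w1.
D: fails — Rw1w2 but not Rw2w2.
E: fails — Rvt but not Rtt.

A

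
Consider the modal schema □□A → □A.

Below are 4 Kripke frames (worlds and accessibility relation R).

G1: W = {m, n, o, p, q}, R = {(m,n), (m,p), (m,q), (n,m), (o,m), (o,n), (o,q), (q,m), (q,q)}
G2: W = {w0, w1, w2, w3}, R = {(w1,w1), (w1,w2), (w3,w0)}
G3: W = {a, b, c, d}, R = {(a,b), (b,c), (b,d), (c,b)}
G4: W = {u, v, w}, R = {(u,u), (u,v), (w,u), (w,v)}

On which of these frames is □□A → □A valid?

G4

This is the axiom for density; its first-order frame correspondent is ∀x ∀y (Rxy → ∃z (Rxz ∧ Rzy)).
G1: fails — Rnm but no z with Rnz and Rzm.
G2: fails — Rw3w0 but no z with Rw3z and Rzw0.
G3: fails — Rab but no z with Raz and Rzb.
G4: condition met.
Valid on: G4.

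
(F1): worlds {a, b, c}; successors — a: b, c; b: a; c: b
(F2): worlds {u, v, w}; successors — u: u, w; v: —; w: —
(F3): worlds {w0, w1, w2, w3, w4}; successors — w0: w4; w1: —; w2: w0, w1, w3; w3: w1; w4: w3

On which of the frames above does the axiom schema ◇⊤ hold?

The schema corresponds to seriality: ∀x ∃y Rxy.
(F1): satisfies the condition.
(F2): fails — world v has no successor.
(F3): fails — world w1 has no successor.

(F1)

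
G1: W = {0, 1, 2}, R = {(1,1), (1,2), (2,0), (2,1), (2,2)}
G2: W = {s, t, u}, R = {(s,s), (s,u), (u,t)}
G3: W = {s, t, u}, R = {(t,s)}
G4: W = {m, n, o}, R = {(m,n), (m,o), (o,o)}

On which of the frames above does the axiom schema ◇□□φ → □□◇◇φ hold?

The schema corresponds to a generalized confluence (Geach) condition: ∀x ∀y ∀z ((xRy ∧ xR²z) → ∃w (yR²w ∧ zR²w)).
G1: fails — 1R1, 1R²0 but no w with 1R²w and 0R²w.
G2: fails — sRs, sR²t but no w with sR²w and tR²w.
G3: satisfies the condition.
G4: fails — mRn, mR²o but no w with nR²w and oR²w.

G3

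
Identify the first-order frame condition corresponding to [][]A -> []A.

density: forall x forall y (Rxy -> exists z (Rxz & Rzy))

This schema is the C4 axiom.
Its frame correspondent is density — forall x forall y (Rxy -> exists z (Rxz & Rzy)).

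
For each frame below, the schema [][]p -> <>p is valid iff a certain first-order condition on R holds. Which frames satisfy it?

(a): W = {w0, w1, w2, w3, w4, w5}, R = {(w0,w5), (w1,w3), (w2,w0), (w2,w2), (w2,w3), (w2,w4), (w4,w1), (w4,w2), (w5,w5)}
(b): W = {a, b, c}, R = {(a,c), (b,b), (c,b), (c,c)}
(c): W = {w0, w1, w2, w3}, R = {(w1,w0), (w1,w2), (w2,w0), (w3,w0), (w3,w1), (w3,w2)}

(b)

The schema corresponds to a generalized confluence (Geach) condition: forall x exists w (x R^2 w & xRw).
(a): fails — at w1 but no w with w1R²w and w1Rw.
(b): satisfies the condition.
(c): fails — at w0 but no w with w0R²w and w0Rw.
Valid on: (b).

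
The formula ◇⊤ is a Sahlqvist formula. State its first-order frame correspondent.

◇⊤ holds at w iff w has a successor, so frame-validity of ◇⊤ is exactly seriality. Equivalently via □A → ◇A:
Suppose □A→◇A is valid. At any x set V(A)=W. Then □A at x, so ◇A at x, so x has a successor.
Conversely, on a frame with seriality the schema holds at every world under every valuation.
So the correspondent is seriality.

seriality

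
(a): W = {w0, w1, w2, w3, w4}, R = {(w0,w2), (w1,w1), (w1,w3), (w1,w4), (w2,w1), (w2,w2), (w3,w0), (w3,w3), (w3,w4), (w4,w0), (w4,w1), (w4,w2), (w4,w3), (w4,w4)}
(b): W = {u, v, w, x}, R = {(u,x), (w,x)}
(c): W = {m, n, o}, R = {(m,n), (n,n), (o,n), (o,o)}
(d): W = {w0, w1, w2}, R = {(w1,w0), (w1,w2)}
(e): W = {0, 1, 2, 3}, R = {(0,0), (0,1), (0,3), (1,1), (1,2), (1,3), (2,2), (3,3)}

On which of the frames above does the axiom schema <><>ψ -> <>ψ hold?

(b), (c), (d)

The schema corresponds to transitivity: forall x forall y forall z (Rxy & Ryz -> Rxz).
(a): fails — Rw1w3 and Rw3w0 but not Rw1w0.
(b): satisfies the condition.
(c): satisfies the condition.
(d): satisfies the condition.
(e): fails — R01 and R12 but not R02.
Valid on: (b), (c), (d).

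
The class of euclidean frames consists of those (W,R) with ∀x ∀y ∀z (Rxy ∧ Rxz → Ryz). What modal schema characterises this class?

◇p → □◇p

A defining formula is ◇p → □◇p (the 5 axiom).
Suppose ◇p→□◇p is valid. Take Rxy, Rxz and set V(p)={y}. Then ◇p at x, so □◇p at x, so ◇p at z, so some w with Rzw has p; w=y, i.e. Rzy. By symmetry of the argument, Ryz.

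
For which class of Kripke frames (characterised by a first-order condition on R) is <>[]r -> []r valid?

This schema is equivalent to the 5 axiom ◇r → □◇r.
Its frame correspondent is the Euclidean property — forall x forall y forall z (Rxy & Rxz -> Ryz).

the Euclidean property: forall x forall y forall z (Rxy & Rxz -> Ryz)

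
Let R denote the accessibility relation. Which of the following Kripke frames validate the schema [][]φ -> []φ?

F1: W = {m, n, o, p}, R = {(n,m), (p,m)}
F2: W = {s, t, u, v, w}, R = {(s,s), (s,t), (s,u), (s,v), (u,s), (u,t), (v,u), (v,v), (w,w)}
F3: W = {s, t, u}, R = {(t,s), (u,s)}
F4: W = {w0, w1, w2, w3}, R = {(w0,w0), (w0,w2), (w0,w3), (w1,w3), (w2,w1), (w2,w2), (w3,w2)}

F2

The schema corresponds to density: forall x forall y (Rxy -> exists z (Rxz & Rzy)).
F1: fails — Rnm but no z with Rnz and Rzm.
F2: holds.
F3: fails — Rus but no z with Ruz and Rzs.
F4: fails — Rw1w3 but no z with Rw1z and Rzw3.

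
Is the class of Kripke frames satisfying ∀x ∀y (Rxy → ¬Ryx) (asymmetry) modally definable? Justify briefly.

No — not modally definable

If a class were modally definable it would be closed under surjective bounded morphisms (Goldblatt–Thomason).
The 4-cycle (worlds w0,w1,w2,w3 with w0→w1→w2→w3→w0) is asymmetric. Mapping every world to a single reflexive point • is a surjective bounded morphism, and the reflexive point is not asymmetric (R•• but asymmetry requires ¬R••).
Hence asymmetry is not modally definable.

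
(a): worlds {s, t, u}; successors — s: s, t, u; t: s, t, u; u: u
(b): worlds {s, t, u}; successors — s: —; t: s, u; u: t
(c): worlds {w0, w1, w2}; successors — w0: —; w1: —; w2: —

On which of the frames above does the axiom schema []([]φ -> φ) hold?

Frame correspondent (Sahlqvist): forall x forall y (Rxy -> Ryy) — i.e. shift-reflexivity.
(a): holds.
(b): fails — Rtu but not Ruu.
(c): holds.

(a), (c)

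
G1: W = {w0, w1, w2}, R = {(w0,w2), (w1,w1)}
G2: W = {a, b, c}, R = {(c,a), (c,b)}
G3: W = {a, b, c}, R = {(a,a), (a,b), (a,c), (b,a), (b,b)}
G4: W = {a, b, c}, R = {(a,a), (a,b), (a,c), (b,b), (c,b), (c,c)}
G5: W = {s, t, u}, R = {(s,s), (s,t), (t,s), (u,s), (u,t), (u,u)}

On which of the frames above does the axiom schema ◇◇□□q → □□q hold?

Frame correspondent (Sahlqvist): ∀x ∀y ∀z ((xR²y ∧ xR²z) → ∃w (yR²w ∧ z = w)) — i.e. a generalized confluence (Geach) condition.
G1: condition met.
G2: condition met.
G3: fails — aR²c, aR²a but no w with cR²w and a=w.
G4: fails — aR²b, aR²a but no w with bR²w and a=w.
G5: fails — uR²s, uR²u but no w with sR²w and u=w.

G1, G2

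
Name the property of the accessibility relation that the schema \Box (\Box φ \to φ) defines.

shift-reflexivity: \forall x \forall y (Rxy \to Ryy)

Suppose □(□φ→φ) is valid. Take Rxy and set V(φ)={w : Ryw}. Then at y, □φ holds; since □(□φ→φ) at x, □φ→φ at y, so φ at y, i.e. Ryy.
Conversely, any frame satisfying \forall x \forall y (Rxy \to Ryy) validates the schema.
So the correspondent is shift-reflexivity.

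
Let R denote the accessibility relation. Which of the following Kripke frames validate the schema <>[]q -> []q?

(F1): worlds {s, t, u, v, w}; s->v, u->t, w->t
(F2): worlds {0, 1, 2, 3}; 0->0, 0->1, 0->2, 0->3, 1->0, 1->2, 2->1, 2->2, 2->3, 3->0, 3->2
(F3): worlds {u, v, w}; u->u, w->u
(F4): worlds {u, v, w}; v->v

Frame correspondent (Sahlqvist): forall x forall y forall z (Rxy & Rxz -> Ryz) — i.e. the Euclidean property.
(F1): fails — Rsv and Rsv but not Rvv.
(F2): fails — R02 and R00 but not R20.
(F3): holds.
(F4): holds.

(F3), (F4)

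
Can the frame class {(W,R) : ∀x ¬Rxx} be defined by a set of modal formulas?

Modal frame validity is preserved under surjective bounded morphisms.
The 4-cycle (worlds s,t,u,v with s→t→u→v→s) is irreflexive, and the map sending every world to a single reflexive point • is a surjective bounded morphism (forth: every edge maps to (•,•); back: every world has a successor). So any modal formula valid on the 4-cycle is also valid on the reflexive point, which is not irreflexive.
Hence irreflexivity is not modally definable.

No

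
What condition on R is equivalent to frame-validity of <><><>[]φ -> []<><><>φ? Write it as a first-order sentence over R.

This is a Sahlqvist (Geach-type) schema ◇^3□^1φ → □^1◇^3φ.
First-order correspondent: forall x forall y forall z ((x R^3 y & xRz) -> exists w (yRw & z R^3 w)).

forall x forall y forall z ((x R^3 y & xRz) -> exists w (yRw & z R^3 w))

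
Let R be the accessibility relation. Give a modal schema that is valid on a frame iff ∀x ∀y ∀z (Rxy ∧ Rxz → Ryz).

◇p → □◇p

A defining formula is ◇p → □◇p (the 5 axiom).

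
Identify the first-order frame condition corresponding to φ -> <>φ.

This schema is equivalent to the T axiom □φ → φ.
It corresponds to reflexivity: forall x Rxx.

reflexivity: forall x Rxx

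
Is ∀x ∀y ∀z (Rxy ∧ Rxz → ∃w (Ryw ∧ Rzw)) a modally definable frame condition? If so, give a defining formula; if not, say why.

This is a Sahlqvist condition; the .2 axiom ◇□p → □◇p defines it.

Definable; ◇□p → □◇p defines it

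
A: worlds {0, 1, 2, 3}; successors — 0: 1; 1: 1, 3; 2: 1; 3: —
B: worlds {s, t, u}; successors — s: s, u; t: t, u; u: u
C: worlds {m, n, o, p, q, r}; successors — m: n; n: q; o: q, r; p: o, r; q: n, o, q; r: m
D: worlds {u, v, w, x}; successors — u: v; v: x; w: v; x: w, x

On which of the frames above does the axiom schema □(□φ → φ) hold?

This is the axiom for shift-reflexivity; its first-order frame correspondent is ∀x ∀y (Rxy → Ryy).
A: fails — R13 but not R33.
B: condition met.
C: fails — Rpr but not Rrr.
D: fails — Ruv but not Rvv.
Valid on: B.

B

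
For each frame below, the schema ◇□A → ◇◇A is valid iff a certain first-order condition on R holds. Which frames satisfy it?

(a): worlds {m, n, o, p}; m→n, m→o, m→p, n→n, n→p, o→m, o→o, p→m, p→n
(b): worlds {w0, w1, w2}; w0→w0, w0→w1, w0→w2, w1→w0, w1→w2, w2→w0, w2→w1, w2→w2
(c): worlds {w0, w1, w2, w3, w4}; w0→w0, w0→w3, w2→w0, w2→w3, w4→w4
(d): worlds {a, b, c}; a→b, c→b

This is the axiom for a generalized confluence (Geach) condition; its first-order frame correspondent is ∀x ∀y (xRy → ∃w (yRw ∧ xR²w)).
(a): condition met.
(b): condition met.
(c): fails — w0Rw3 but no w with w3Rw and w0R²w.
(d): fails — aRb but no w with bRw and aR²w.

(a), (b)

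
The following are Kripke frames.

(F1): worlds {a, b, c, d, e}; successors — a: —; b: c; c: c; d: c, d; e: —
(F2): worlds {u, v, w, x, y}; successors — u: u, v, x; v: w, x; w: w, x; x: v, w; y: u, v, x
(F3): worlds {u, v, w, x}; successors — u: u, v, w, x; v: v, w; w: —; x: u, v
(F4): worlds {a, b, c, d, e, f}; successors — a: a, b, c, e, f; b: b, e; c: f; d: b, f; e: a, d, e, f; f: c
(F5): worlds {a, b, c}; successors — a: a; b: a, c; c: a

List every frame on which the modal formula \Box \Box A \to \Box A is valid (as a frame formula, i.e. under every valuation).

(F1), (F3)

This is the axiom for density; its first-order frame correspondent is \forall x \forall y (Rxy \to \exists z (Rxz \wedge Rzy)).
(F1): ✓.
(F2): fails — Rxv but no z with Rxz and Rzv.
(F3): ✓.
(F4): fails — Rcf but no z with Rcz and Rzf.
(F5): fails — Rbc but no z with Rbz and Rzc.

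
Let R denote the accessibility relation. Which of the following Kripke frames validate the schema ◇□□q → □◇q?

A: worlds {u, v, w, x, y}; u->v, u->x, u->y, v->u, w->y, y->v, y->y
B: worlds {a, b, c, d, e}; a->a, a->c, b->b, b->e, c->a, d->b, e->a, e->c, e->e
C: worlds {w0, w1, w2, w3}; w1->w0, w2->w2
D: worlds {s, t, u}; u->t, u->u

Frame correspondent (Sahlqvist): ∀x ∀y ∀z ((xRy ∧ xRz) → ∃w (yR²w ∧ zRw)) — i.e. a generalized confluence (Geach) condition.
A: fails — uRv, uRv but no t with vR²t and vRt.
B: satisfies the condition.
C: fails — w1Rw0, w1Rw0 but no w with w0R²w and w0Rw.
D: fails — uRt, uRt but no w with tR²w and tRw.
Valid on: B.

B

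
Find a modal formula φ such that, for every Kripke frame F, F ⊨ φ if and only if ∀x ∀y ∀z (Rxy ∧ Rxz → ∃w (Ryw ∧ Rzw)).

This is convergence; the standard corresponding axiom is .2: ◇□q → □◇q.
Suppose ◇□q→□◇q is valid. Take Rxy, Rxz and set V(q)={w : Ryw}. Then □q at y so ◇□q at x, so □◇q at x, so ◇q at z, giving w with Rzw and Ryw.

◇□q → □◇q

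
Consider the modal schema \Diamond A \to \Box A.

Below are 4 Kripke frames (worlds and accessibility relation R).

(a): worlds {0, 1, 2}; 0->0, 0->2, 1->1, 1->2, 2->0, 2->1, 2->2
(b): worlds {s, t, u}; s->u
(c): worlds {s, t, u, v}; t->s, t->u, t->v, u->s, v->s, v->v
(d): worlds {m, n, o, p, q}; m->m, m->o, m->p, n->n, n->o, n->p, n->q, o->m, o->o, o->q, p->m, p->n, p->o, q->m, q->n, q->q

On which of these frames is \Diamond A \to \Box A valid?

(b)

The schema corresponds to partial functionality: \forall x \forall y \forall z (Rxy \wedge Rxz \to y = z).
(a): fails — 0 sees both 0 and 2.
(b): satisfies the condition.
(c): fails — t sees both s and u.
(d): fails — m sees both m and o.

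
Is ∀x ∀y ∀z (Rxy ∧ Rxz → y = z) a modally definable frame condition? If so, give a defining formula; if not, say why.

Yes: it is partial functionality, defined by the CD schema ◇p → □p.
Suppose ◇p→□p is valid. Take Rxy, Rxz and set V(p)={y}. Then ◇p at x, so □p at x, so p at z, i.e. z=y.

Yes — defined by ◇p → □p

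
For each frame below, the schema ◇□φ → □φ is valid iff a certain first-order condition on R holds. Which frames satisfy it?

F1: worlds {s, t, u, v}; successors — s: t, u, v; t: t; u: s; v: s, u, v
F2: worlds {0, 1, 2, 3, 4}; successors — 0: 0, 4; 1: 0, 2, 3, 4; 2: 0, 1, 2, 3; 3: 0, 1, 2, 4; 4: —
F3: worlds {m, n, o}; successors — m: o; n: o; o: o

Frame correspondent (Sahlqvist): ∀x ∀y ∀z (Rxy ∧ Rxz → Ryz) — i.e. the Euclidean property.
F1: fails — Rsv and Rst but not Rvt.
F2: fails — R04 and R00 but not R40.
F3: condition met.

F3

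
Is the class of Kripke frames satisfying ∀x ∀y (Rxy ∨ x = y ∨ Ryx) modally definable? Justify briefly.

If a class were modally definable it would be closed under disjoint unions (Goldblatt–Thomason).
Take 2 disjoint single-world reflexive frames: each is trivially connected, but their disjoint union has 2 worlds with no edge between distinct components, so it is not connected.
So no modal formula (or set of formulas) defines exactly the connected frames.

Not definable by any modal formula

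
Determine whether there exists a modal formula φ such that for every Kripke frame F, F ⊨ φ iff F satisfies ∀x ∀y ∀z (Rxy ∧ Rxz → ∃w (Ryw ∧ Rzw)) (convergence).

Yes — defined by ◇□r → □◇r

The condition is convergence. A defining modal formula is ◇□r → □◇r.
Suppose ◇□r→□◇r is valid. Take Rxy, Rxz and set V(r)={w : Ryw}. Then □r at y so ◇□r at x, so □◇r at x, so ◇r at z, giving w with Rzw and Ryw.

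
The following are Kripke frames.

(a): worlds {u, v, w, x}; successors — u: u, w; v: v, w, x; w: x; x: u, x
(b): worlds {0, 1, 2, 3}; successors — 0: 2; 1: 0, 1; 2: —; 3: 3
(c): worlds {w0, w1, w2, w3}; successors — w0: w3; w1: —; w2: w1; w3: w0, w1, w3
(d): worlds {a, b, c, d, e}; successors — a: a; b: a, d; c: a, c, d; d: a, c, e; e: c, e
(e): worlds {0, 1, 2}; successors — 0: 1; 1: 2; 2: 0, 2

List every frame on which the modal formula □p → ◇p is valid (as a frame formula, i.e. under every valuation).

The schema corresponds to seriality: ∀x ∃y Rxy.
(a): holds.
(b): fails — world 2 has no successor.
(c): fails — world w1 has no successor.
(d): holds.
(e): holds.
Valid on: (a), (d), (e).

(a), (d), (e)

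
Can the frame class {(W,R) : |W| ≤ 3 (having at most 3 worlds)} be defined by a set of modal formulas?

No

Any modally definable frame class is closed under disjoint unions.
Any modal formula valid on each of 4 disjoint one-world frames is valid on their disjoint union (validity is preserved under disjoint unions). Each one-world frame has |W|=1≤3, but the union has |W|=4.
So the class is not modally definable.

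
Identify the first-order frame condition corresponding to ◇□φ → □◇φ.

convergence: ∀x ∀y ∀z (Rxy ∧ Rxz → ∃w (Ryw ∧ Rzw))

This schema is the .2 axiom.
It corresponds to convergence: ∀x ∀y ∀z (Rxy ∧ Rxz → ∃w (Ryw ∧ Rzw)).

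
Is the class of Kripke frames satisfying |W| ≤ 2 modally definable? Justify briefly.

No — not modally definable

Any modally definable frame class is closed under disjoint unions.
Any modal formula valid on each of 3 disjoint one-world frames is valid on their disjoint union (validity is preserved under disjoint unions). Each one-world frame has |W|=1≤2, but the union has |W|=3.
So no modal formula (or set of formulas) defines exactly the |W|≤2 frames.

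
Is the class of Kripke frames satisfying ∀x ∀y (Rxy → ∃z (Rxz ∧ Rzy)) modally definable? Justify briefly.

Definable; □□p → □p defines it

The condition is density. A defining modal formula is □□p → □p.
Suppose □□p→□p is valid. Take Rxy and set V(p)={w : xR²w}. Then □□p at x, so □p at x, so p at y, i.e. ∃z(Rxz∧Rzy).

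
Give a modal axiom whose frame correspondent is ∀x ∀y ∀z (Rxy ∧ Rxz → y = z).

A defining formula is ◇ψ → □ψ (the CD axiom).

◇ψ → □ψ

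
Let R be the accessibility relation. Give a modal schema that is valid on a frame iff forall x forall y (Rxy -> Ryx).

The condition is symmetry. The B schema r → □◇r defines it.
Suppose r→□◇r is valid. Take Rxy and set V(r)={x}. Then r at x, so □◇r at x, so ◇r at y, so some z with Ryz has r; z=x, i.e. Ryx.

r → □◇r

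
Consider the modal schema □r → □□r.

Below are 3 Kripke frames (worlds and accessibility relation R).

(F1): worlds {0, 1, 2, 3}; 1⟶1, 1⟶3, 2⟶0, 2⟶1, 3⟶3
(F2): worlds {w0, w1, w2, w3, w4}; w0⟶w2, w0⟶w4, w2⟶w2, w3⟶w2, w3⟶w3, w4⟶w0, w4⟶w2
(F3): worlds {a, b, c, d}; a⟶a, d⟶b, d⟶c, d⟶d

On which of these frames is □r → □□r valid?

Frame correspondent (Sahlqvist): ∀x ∀y ∀z (Rxy ∧ Ryz → Rxz) — i.e. transitivity.
(F1): fails — R21 and R13 but not R23.
(F2): fails — Rw0w4 and Rw4w0 but not Rw0w0.
(F3): holds.
Valid on: (F3).

(F3)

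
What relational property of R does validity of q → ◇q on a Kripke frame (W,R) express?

Equivalently (dual form): □q → q.
Suppose □q→q is valid. At any x set V(q)={w : Rxw}. Then □q holds at x, so q holds at x, i.e. Rxx.
Conversely, any frame satisfying ∀x Rxx validates the schema.
Frame condition: ∀x Rxx.

reflexivity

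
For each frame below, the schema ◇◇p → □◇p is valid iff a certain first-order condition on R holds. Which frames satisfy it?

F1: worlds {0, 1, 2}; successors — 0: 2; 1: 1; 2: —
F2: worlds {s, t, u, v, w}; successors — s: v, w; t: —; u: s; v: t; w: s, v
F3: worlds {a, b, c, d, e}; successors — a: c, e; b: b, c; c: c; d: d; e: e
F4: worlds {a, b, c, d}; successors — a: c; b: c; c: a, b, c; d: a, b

F1

The schema corresponds to a generalized confluence (Geach) condition: ∀x ∀y ∀z ((xR²y ∧ xRz) → ∃w (y = w ∧ zRw)).
F1: holds.
F2: fails — sR²s, sRv but no w* with s=w* and vRw*.
F3: fails — aR²c, aRe but no w with c=w and eRw.
F4: fails — cR²a, cRa but no w with a=w and aRw.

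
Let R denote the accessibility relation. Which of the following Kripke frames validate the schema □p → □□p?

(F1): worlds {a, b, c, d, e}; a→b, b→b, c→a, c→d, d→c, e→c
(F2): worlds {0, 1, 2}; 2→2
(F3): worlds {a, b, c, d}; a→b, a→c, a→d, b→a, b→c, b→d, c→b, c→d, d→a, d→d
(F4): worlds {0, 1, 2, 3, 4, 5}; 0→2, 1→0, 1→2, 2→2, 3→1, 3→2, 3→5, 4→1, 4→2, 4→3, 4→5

(F2)

Frame correspondent (Sahlqvist): ∀x ∀y ∀z (Rxy ∧ Ryz → Rxz) — i.e. transitivity.
(F1): fails — Rcd and Rdc but not Rcc.
(F2): condition met.
(F3): fails — Rbc and Rcb but not Rbb.
(F4): fails — R31 and R10 but not R30.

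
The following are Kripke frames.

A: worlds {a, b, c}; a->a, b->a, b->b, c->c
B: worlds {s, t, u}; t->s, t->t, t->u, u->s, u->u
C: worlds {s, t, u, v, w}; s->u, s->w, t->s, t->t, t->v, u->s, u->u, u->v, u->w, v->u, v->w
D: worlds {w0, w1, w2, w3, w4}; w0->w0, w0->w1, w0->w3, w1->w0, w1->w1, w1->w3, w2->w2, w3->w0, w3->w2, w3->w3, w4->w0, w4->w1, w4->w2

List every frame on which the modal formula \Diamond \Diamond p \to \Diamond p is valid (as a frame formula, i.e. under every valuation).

A, B

Frame correspondent (Sahlqvist): \forall x \forall y \forall z (Rxy \wedge Ryz \to Rxz) — i.e. transitivity.
A: condition met.
B: condition met.
C: fails — Rtv and Rvw but not Rtw.
D: fails — Rw1w3 and Rw3w2 but not Rw1w2.
Valid on: A, B.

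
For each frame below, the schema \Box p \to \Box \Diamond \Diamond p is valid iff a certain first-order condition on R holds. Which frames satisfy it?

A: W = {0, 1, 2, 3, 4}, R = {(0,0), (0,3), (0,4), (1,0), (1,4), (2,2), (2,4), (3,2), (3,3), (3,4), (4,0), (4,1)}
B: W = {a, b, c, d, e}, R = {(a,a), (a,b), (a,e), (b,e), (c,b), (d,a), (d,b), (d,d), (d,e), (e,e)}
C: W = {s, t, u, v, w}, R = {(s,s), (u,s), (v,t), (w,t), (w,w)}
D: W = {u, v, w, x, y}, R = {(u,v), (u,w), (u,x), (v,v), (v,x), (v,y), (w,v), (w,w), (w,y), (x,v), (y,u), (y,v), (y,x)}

This is the axiom for a generalized confluence (Geach) condition; its first-order frame correspondent is \forall x \forall z (xRz \to \exists w (xRw \wedge z R^2 w)).
A: condition met.
B: fails — cRb but no w with cRw and bR²w.
C: fails — vRt but no w* with vRw* and tR²w*.
D: condition met.
Valid on: A, D.

A, D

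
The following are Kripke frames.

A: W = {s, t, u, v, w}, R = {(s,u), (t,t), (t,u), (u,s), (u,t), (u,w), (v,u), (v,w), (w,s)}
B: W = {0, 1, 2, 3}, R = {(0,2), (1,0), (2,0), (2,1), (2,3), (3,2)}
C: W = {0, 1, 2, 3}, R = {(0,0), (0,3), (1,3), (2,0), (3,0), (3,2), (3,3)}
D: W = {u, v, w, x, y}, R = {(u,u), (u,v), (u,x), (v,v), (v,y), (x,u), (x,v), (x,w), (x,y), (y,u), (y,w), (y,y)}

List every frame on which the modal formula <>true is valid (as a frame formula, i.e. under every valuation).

Frame correspondent (Sahlqvist): forall x exists y Rxy — i.e. seriality.
A: condition met.
B: condition met.
C: condition met.
D: fails — world w has no successor.
Valid on: A, B, C.

A, B, C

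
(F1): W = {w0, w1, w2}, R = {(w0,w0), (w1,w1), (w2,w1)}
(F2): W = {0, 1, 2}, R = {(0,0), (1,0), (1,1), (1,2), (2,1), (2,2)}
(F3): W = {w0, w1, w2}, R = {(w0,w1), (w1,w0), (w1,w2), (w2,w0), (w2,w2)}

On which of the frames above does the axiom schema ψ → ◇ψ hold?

The schema corresponds to reflexivity: ∀x Rxx.
(F1): fails — world w2 does not see itself.
(F2): holds.
(F3): fails — world w0 does not see itself.

(F2)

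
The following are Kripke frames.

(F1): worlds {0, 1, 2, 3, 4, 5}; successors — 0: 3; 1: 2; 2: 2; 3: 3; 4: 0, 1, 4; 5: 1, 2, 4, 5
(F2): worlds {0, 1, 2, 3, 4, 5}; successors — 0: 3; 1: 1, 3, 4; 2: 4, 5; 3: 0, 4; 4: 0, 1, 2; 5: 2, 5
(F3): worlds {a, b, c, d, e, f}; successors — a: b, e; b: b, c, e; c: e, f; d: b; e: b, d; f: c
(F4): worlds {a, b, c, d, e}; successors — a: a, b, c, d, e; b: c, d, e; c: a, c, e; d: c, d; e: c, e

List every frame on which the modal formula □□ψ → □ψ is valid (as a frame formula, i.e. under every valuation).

Frame correspondent (Sahlqvist): ∀x ∀y (Rxy → ∃z (Rxz ∧ Rzy)) — i.e. density.
(F1): condition met.
(F2): fails — R34 but no z with R3z and Rz4.
(F3): fails — Rcf but no z with Rcz and Rzf.
(F4): condition met.
Valid on: (F1), (F4).

(F1), (F4)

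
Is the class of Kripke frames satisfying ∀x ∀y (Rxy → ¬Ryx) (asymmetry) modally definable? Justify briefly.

No — not modally definable

Any modally definable frame class is closed under surjective bounded morphisms.
The 5-cycle (worlds w0,w1,w2,w3,w4 with w0→w1→w2→w3→w4→w0) is asymmetric. Mapping every world to a single reflexive point • is a surjective bounded morphism, and the reflexive point is not asymmetric (R•• but asymmetry requires ¬R••).
Hence asymmetry is not modally definable.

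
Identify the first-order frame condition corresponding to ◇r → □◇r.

Suppose ◇r→□◇r is valid. Take Rxy, Rxz and set V(r)={y}. Then ◇r at x, so □◇r at x, so ◇r at z, so some w with Rzw has r; w=y, i.e. Rzy. By symmetry of the argument, Ryz.
Conversely, any frame satisfying ∀x ∀y ∀z (Rxy ∧ Rxz → Ryz) validates the schema.
Frame condition: ∀x ∀y ∀z (Rxy ∧ Rxz → Ryz).

the Euclidean property: ∀x ∀y ∀z (Rxy ∧ Rxz → Ryz)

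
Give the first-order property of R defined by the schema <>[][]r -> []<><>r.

forall x forall y forall z ((xRy & xRz) -> exists w (y R^2 w & z R^2 w))

This is a Sahlqvist (Geach-type) schema ◇^1□^2r → □^1◇^2r.
First-order correspondent: forall x forall y forall z ((xRy & xRz) -> exists w (y R^2 w & z R^2 w)).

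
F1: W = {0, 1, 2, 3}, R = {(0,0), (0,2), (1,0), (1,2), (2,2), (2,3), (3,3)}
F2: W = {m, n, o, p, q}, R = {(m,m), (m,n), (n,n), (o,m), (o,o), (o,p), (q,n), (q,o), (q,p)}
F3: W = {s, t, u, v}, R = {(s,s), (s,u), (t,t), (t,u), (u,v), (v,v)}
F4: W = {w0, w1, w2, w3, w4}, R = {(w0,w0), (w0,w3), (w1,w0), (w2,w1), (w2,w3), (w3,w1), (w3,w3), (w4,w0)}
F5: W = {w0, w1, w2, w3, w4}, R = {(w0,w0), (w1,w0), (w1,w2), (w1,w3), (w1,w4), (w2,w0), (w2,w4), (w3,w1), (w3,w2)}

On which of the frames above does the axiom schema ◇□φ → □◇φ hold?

F1

The schema corresponds to convergence: ∀x ∀y ∀z (Rxy ∧ Rxz → ∃w (Ryw ∧ Rzw)).
F1: ✓.
F2: fails — Rom and Rop but m and p have no common successor.
F3: fails — Rsu and Rss but u and s have no common successor.
F4: fails — Rw2w1 and Rw2w3 but w1 and w3 have no common successor.
F5: fails — Rw1w2 and Rw1w3 but w2 and w3 have no common successor.
Valid on: F1.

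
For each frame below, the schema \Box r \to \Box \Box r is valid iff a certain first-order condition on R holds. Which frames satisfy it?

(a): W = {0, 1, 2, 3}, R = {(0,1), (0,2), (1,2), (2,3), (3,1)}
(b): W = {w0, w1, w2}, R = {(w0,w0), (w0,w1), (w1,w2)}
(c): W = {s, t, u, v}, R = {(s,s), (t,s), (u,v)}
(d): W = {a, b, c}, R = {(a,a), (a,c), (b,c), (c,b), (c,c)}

(c)

Frame correspondent (Sahlqvist): \forall x \forall y \forall z (Rxy \wedge Ryz \to Rxz) — i.e. transitivity.
(a): fails — R31 and R12 but not R32.
(b): fails — Rw0w1 and Rw1w2 but not Rw0w2.
(c): ✓.
(d): fails — Rbc and Rcb but not Rbb.
Valid on: (c).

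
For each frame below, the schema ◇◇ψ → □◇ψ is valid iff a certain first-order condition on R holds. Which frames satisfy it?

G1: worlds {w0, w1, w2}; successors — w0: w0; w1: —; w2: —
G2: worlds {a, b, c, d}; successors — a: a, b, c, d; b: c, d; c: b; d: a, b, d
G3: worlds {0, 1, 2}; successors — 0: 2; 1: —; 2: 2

The schema corresponds to a generalized confluence (Geach) condition: ∀x ∀y ∀z ((xR²y ∧ xRz) → ∃w (y = w ∧ zRw)).
G1: condition met.
G2: fails — aR²a, aRb but no w with a=w and bRw.
G3: condition met.
Valid on: G1, G3.

G1, G3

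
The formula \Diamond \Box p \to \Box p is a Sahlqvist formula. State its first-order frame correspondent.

The Euclidean property

Equivalently (dual form): ◇p → □◇p.
Suppose ◇p→□◇p is valid. Take Rxy, Rxz and set V(p)={y}. Then ◇p at x, so □◇p at x, so ◇p at z, so some w with Rzw has p; w=y, i.e. Rzy. By symmetry of the argument, Ryz.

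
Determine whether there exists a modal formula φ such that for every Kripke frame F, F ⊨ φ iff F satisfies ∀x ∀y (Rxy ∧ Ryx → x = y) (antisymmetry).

Modal frame validity is preserved under surjective bounded morphisms.
The 8-cycle (worlds 0,1,2,3,4,5,6,7 with 0→1→2→3→4→5→6→7→0) is antisymmetric. Sending even-indexed worlds to a and odd-indexed worlds to b is a surjective bounded morphism onto the two-world frame with a↔b, which is not antisymmetric.
So the class is not modally definable.

Not definable by any modal formula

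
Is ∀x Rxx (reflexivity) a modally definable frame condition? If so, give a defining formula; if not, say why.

Definable; □r → r defines it

This is a Sahlqvist condition; the T axiom □r → r defines it.
Suppose □r→r is valid. At any x set V(r)={w : Rxw}. Then □r holds at x, so r holds at x, i.e. Rxx.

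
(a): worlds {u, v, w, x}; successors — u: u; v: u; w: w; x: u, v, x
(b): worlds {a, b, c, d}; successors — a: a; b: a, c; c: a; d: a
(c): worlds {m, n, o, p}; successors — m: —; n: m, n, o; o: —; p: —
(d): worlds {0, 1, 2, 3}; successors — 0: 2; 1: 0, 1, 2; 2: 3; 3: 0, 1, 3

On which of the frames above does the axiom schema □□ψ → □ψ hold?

This is the axiom for density; its first-order frame correspondent is ∀x ∀y (Rxy → ∃z (Rxz ∧ Rzy)).
(a): satisfies the condition.
(b): fails — Rbc but no z with Rbz and Rzc.
(c): satisfies the condition.
(d): fails — R02 but no z with R0z and Rz2.
Valid on: (a), (c).

(a), (c)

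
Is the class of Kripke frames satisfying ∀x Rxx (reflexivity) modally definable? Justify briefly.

This is a Sahlqvist condition; the T axiom □q → q defines it.
Suppose □q→q is valid. At any x set V(q)={w : Rxw}. Then □q holds at x, so q holds at x, i.e. Rxx.

Yes, by □q → q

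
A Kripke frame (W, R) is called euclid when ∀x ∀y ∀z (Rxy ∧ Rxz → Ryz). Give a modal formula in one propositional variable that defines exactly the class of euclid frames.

◇s → □◇s

A defining formula is ◇s → □◇s (the 5 axiom).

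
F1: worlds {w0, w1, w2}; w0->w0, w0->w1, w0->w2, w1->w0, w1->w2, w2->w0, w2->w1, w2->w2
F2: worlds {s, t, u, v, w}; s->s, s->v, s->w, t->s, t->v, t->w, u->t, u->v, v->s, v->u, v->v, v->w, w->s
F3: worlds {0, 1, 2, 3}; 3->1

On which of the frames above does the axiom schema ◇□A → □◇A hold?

The schema corresponds to convergence: ∀x ∀y ∀z (Rxy ∧ Rxz → ∃w (Ryw ∧ Rzw)).
F1: holds.
F2: fails — Rvw and Rvu but w and u have no common successor.
F3: fails — R31 and R31 but 1 and 1 have no common successor.

F1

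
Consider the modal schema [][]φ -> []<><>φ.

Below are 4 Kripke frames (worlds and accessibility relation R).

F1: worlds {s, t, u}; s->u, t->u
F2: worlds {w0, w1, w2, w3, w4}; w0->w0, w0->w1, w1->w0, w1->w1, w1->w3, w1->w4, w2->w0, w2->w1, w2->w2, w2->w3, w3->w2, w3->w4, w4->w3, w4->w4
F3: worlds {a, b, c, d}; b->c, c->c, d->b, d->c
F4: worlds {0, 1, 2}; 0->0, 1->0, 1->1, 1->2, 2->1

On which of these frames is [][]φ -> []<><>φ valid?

The schema corresponds to a generalized confluence (Geach) condition: forall x forall z (xRz -> exists w (x R^2 w & z R^2 w)).
F1: fails — sRu but no w with sR²w and uR²w.
F2: satisfies the condition.
F3: satisfies the condition.
F4: satisfies the condition.
Valid on: F2, F3, F4.

F2, F3, F4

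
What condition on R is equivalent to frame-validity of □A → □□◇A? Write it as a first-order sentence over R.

∀x ∀z (xR²z → ∃w (xRw ∧ zRw))

This is a Sahlqvist (Geach-type) schema ◇^0□^1A → □^2◇^1A.
Minimal-valuation argument: fix x; take any y with xR^0y and any z with xR^2z. Set V(A) to the set of worlds R-reachable from y in exactly 1 step. Then □^1A holds at y, so the antecedent holds at x; validity forces ◇^1A at z, giving a w with zR^1w and yR^1w.
First-order correspondent: ∀x ∀z (xR²z → ∃w (xRw ∧ zRw)).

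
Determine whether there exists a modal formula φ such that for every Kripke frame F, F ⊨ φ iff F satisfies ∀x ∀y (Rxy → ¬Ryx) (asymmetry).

Not modally definable

If a class were modally definable it would be closed under surjective bounded morphisms (Goldblatt–Thomason).
The 5-cycle (worlds a,b,c,d,e with a→b→c→d→e→a) is asymmetric. Mapping every world to a single reflexive point • is a surjective bounded morphism, and the reflexive point is not asymmetric (R•• but asymmetry requires ¬R••).
So no modal formula (or set of formulas) defines exactly the asymmetric frames.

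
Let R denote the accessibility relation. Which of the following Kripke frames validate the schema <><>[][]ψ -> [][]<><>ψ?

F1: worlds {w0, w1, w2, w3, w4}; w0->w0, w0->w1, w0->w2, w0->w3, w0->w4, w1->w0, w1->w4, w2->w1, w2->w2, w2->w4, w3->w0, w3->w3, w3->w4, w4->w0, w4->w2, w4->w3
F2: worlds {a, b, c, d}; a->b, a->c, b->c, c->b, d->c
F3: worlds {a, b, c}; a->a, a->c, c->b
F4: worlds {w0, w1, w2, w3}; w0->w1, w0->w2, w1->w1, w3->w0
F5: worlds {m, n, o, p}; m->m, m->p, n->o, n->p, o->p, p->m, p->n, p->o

Frame correspondent (Sahlqvist): forall x forall y forall z ((x R^2 y & x R^2 z) -> exists w (y R^2 w & z R^2 w)) — i.e. a generalized confluence (Geach) condition.
F1: satisfies the condition.
F2: fails — aR²b, aR²c but no w with bR²w and cR²w.
F3: fails — aR²a, aR²b but no w with aR²w and bR²w.
F4: fails — w3R²w1, w3R²w2 but no w with w1R²w and w2R²w.
F5: satisfies the condition.

F1, F5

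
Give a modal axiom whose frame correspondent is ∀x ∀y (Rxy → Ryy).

This is shift-reflexivity; the standard corresponding axiom is T□: □(□r → r).
Suppose □(□r→r) is valid. Take Rxy and set V(r)={w : Ryw}. Then at y, □r holds; since □(□r→r) at x, □r→r at y, so r at y, i.e. Ryy.

□(□r → r)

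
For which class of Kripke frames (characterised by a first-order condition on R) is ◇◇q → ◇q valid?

Transitivity

This is frame-equivalent to □q → □□q (substitute ¬q for q and contrapose).
Suppose □q→□□q is valid. Take Rxy, Ryz and set V(q)={w : Rxw}. Then □q at x, so □□q at x, so □q at y, so q at z, i.e. Rxz.
Conversely, on a frame with transitivity the schema holds at every world under every valuation.
Frame condition: ∀x ∀y ∀z (Rxy ∧ Ryz → Rxz).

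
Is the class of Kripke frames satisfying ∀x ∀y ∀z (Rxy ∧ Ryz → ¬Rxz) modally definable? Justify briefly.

Any modally definable frame class is closed under surjective bounded morphisms.
The 3-cycle (worlds a,b,c with a→b→c→a) is intransitive. Mapping every world to a single reflexive point • is a surjective bounded morphism; the reflexive point is not intransitive (R••∧R•• but R••).
So the class is not modally definable.

No — not modally definable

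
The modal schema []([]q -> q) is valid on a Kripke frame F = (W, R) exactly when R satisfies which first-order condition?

Shift-reflexivity

This is the T□ axiom.
Its frame correspondent is shift-reflexivity — forall x forall y (Rxy -> Ryy).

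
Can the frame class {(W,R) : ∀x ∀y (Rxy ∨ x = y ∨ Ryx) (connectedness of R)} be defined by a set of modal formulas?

Not definable by any modal formula

Any modally definable frame class is closed under disjoint unions.
Take 3 disjoint single-world reflexive frames: each is trivially connected, but their disjoint union has 3 worlds with no edge between distinct components, so it is not connected.
So no modal formula (or set of formulas) defines exactly the connected frames.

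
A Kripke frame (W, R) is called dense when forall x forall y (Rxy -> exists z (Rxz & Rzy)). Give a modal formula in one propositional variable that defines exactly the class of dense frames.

□□ψ → □ψ

The condition is density. The C4 schema □□ψ → □ψ defines it.
Suppose □□ψ→□ψ is valid. Take Rxy and set V(ψ)={w : xR²w}. Then □□ψ at x, so □ψ at x, so ψ at y, i.e. ∃z(Rxz∧Rzy).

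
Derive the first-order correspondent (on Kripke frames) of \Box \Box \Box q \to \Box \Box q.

This is a Sahlqvist (Geach-type) schema ◇^0□^3q → □^2◇^0q.
First-order correspondent: \forall x \forall z (x R^2 z \to \exists w (x R^3 w \wedge z = w)).

\forall x \forall z (x R^2 z \to \exists w (x R^3 w \wedge z = w))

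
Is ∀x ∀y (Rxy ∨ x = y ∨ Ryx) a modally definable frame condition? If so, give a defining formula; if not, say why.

Not modally definable

If a class were modally definable it would be closed under disjoint unions (Goldblatt–Thomason).
Take 3 disjoint single-world reflexive frames: each is trivially connected, but their disjoint union has 3 worlds with no edge between distinct components, so it is not connected.
So no modal formula (or set of formulas) defines exactly the connected frames.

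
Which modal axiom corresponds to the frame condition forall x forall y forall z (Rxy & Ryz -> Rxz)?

□p → □□p

This is transitivity; the standard corresponding axiom is 4: □p → □□p.
Suppose □p→□□p is valid. Take Rxy, Ryz and set V(p)={w : Rxw}. Then □p at x, so □□p at x, so □p at y, so p at z, i.e. Rxz.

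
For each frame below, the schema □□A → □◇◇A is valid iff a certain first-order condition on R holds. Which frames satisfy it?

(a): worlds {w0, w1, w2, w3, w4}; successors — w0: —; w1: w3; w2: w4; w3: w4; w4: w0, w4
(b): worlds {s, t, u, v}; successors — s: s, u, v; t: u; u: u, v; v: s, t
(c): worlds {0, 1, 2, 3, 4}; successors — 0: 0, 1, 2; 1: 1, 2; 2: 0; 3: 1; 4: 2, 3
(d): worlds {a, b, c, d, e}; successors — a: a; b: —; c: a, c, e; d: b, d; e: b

(b), (c)

The schema corresponds to a generalized confluence (Geach) condition: ∀x ∀z (xRz → ∃w (xR²w ∧ zR²w)).
(a): fails — w4Rw0 but no w with w4R²w and w0R²w.
(b): holds.
(c): holds.
(d): fails — cRe but no w with cR²w and eR²w.
Valid on: (b), (c).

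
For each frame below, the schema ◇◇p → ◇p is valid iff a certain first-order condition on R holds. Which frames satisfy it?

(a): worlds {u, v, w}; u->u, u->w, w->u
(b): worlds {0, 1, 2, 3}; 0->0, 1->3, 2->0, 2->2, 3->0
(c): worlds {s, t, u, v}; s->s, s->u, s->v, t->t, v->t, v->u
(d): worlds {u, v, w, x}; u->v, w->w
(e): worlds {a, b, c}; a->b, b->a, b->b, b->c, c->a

Frame correspondent (Sahlqvist): ∀x ∀y ∀z (Rxy ∧ Ryz → Rxz) — i.e. transitivity.
(a): fails — Rwu and Ruw but not Rww.
(b): fails — R13 and R30 but not R10.
(c): fails — Rsv and Rvt but not Rst.
(d): condition met.
(e): fails — Rab and Rbc but not Rac.
Valid on: (d).

(d)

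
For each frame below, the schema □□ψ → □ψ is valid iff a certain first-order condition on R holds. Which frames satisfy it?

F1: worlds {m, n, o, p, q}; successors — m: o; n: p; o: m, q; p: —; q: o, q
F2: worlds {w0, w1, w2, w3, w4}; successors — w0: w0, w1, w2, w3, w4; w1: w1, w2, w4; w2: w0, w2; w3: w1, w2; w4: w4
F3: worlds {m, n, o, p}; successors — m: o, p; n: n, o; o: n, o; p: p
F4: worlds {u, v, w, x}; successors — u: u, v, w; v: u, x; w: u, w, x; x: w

This is the axiom for density; its first-order frame correspondent is ∀x ∀y (Rxy → ∃z (Rxz ∧ Rzy)).
F1: fails — Rom but no z with Roz and Rzm.
F2: ✓.
F3: ✓.
F4: fails — Rvx but no z with Rvz and Rzx.
Valid on: F2, F3.

F2, F3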